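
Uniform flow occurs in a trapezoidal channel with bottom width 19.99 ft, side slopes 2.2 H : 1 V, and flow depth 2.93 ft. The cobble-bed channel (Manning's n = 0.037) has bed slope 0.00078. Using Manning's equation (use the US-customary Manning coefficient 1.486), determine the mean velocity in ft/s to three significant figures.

1.94 ft/s

A = (b + z·y)·y = (19.99 + 2.2×2.93)×2.93 = 77.46 ft²
P = b + 2y√(1+z²) = 19.99 + 2×2.93×√(1+2.2²) = 34.15 ft
R = A/P = 77.46/34.15 = 2.268 ft
Q = (1.486/n)·A·R^(2/3)·S^(1/2) = (1.486/0.037) × 77.46 × 2.268^(2/3) × 0.00078^(1/2) = 150.0 ft³/s
V = Q/A = 150.0/77.46 = 1.936 ft/s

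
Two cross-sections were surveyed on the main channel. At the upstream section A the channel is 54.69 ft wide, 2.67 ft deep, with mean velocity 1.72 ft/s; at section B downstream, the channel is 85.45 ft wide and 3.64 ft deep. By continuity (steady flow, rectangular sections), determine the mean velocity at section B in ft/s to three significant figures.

Q = A₁V₁ = (54.69×2.67) × 1.72 = 251.2 ft³/s
A₂ = 85.45 × 3.64 = 311.0 ft²
V₂ = Q/A₂ = 251.2/311.0 = 0.8075 ft/s

0.807 ft/s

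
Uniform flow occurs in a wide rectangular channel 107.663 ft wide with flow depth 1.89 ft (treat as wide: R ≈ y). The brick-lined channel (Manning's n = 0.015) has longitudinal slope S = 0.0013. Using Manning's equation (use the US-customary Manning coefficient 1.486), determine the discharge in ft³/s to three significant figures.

A = b·y = 107.663 × 1.89 = 203.5 ft²
Wide channel: R ≈ y = 1.89 ft
Q = (1.486/n)·A·R^(2/3)·S^(1/2) = (1.486/0.015) × 203.5 × 1.890^(2/3) × 0.0013^(1/2) = 1111 ft³/s

1110 ft³/s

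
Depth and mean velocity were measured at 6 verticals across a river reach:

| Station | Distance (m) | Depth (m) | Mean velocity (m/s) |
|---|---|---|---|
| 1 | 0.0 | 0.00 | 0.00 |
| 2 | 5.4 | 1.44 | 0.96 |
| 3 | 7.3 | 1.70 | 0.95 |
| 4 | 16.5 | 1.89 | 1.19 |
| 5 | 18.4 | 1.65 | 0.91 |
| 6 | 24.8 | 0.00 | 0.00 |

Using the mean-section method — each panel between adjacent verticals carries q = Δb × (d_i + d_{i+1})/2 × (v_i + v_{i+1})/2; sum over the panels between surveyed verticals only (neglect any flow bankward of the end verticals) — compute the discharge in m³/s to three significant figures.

28.3 m³/s

Panel 1-2: Δb = 5.4 m, d̄ = (0.00+1.44)/2 = 0.72, v̄ = (0.00+0.96)/2 = 0.48 → q = 5.4×0.72×0.48 = 1.866 m³/s
Panel 2-3: Δb = 1.9 m, d̄ = (1.44+1.70)/2 = 1.57, v̄ = (0.96+0.95)/2 = 0.955 → q = 1.9×1.57×0.955 = 2.849 m³/s
Panel 3-4: Δb = 9.2 m, d̄ = (1.70+1.89)/2 = 1.795, v̄ = (0.95+1.19)/2 = 1.07 → q = 9.2×1.795×1.07 = 17.67 m³/s
Panel 4-5: Δb = 1.9 m, d̄ = (1.89+1.65)/2 = 1.77, v̄ = (1.19+0.91)/2 = 1.05 → q = 1.9×1.77×1.05 = 3.531 m³/s
Panel 5-6: Δb = 6.4 m, d̄ = (1.65+0.00)/2 = 0.825, v̄ = (0.91+0.00)/2 = 0.455 → q = 6.4×0.825×0.455 = 2.402 m³/s
Q = Σ q = 28.32 m³/s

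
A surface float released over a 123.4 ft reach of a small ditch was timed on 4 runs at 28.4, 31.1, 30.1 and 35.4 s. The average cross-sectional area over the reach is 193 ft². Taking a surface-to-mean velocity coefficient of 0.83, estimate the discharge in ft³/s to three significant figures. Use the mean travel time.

t̄ = (28.4 + 31.1 + 30.1 + 35.4) / 4 = 31.25 s
v_surface = L / t̄ = 123.4 / 31.25 = 3.949 ft/s
v_mean = 0.83 × 3.949 = 3.278 ft/s
Q = A × v_mean = 193 × 3.278 = 632.6 ft³/s

633 ft³/s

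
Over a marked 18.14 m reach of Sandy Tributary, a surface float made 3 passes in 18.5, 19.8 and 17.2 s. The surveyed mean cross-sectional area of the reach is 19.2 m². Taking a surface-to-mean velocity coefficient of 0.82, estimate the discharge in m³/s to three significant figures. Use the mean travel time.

15.4 m³/s

t̄ = (18.5 + 19.8 + 17.2) / 3 = 18.5 s
v_surface = L / t̄ = 18.14 / 18.5 = 0.9805 m/s
v_mean = 0.82 × 0.9805 = 0.8040 m/s
Q = A × v_mean = 19.2 × 0.8040 = 15.44 m³/s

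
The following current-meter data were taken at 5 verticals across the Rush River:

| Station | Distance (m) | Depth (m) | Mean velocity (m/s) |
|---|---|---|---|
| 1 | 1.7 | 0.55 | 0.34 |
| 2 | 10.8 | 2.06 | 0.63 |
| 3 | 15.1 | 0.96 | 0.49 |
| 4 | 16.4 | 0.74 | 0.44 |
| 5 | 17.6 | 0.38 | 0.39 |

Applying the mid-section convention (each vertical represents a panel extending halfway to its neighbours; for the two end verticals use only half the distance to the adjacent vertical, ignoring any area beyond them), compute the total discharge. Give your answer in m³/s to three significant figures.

11.4 m³/s

w_1 = (10.8 − 1.7)/2 = 4.55 m; q_1 = 0.34 × 0.55 × 4.55 = 0.8509 m³/s
w_2 = (15.1 − 1.7)/2 = 6.7 m; q_2 = 0.63 × 2.06 × 6.7 = 8.695 m³/s
w_3 = (16.4 − 10.8)/2 = 2.8 m; q_3 = 0.49 × 0.96 × 2.8 = 1.317 m³/s
w_4 = (17.6 − 15.1)/2 = 1.25 m; q_4 = 0.44 × 0.74 × 1.25 = 0.4070 m³/s
w_5 = (17.6 − 16.4)/2 = 0.6 m; q_5 = 0.39 × 0.38 × 0.6 = 0.08892 m³/s
Q = Σ qᵢ = 11.36 m³/s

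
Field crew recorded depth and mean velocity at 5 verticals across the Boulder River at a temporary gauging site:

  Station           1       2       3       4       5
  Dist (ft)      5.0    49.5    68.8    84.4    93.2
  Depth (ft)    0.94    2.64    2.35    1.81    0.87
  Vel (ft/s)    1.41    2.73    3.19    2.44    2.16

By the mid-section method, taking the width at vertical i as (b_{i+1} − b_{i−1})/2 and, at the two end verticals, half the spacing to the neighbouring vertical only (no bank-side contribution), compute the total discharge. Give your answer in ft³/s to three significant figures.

452 ft³/s

w_1 = (49.5 − 5.0)/2 = 22.25 ft; q_1 = 1.41 × 0.94 × 22.25 = 29.49 ft³/s
w_2 = (68.8 − 5.0)/2 = 31.9 ft; q_2 = 2.73 × 2.64 × 31.9 = 229.9 ft³/s
w_3 = (84.4 − 49.5)/2 = 17.45 ft; q_3 = 3.19 × 2.35 × 17.45 = 130.8 ft³/s
w_4 = (93.2 − 68.8)/2 = 12.2 ft; q_4 = 2.44 × 1.81 × 12.2 = 53.88 ft³/s
w_5 = (93.2 − 84.4)/2 = 4.4 ft; q_5 = 2.16 × 0.87 × 4.4 = 8.268 ft³/s
Q = Σ qᵢ = 452.4 ft³/s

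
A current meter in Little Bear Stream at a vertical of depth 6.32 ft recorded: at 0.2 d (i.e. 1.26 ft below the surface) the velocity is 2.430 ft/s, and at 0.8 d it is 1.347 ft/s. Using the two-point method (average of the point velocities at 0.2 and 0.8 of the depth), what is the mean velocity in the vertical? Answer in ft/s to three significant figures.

v̄ = (2.430 + 1.347) / 2 = 1.889 ft/s

1.89 ft/s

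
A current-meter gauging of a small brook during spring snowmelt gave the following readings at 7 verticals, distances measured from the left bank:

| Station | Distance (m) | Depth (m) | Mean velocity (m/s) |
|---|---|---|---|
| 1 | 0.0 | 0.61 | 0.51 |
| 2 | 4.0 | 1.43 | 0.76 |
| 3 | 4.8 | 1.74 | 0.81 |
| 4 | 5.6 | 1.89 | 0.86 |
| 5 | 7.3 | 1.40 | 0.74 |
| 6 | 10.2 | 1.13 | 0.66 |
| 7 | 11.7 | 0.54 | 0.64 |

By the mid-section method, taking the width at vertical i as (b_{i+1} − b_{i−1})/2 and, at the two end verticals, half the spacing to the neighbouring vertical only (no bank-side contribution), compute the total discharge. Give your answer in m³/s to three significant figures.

w_1 = (4.0 − 0.0)/2 = 2 m; q_1 = 0.51 × 0.61 × 2 = 0.6222 m³/s
w_2 = (4.8 − 0.0)/2 = 2.4 m; q_2 = 0.76 × 1.43 × 2.4 = 2.608 m³/s
w_3 = (5.6 − 4.0)/2 = 0.8 m; q_3 = 0.81 × 1.74 × 0.8 = 1.128 m³/s
w_4 = (7.3 − 4.8)/2 = 1.25 m; q_4 = 0.86 × 1.89 × 1.25 = 2.032 m³/s
w_5 = (10.2 − 5.6)/2 = 2.3 m; q_5 = 0.74 × 1.40 × 2.3 = 2.383 m³/s
w_6 = (11.7 − 7.3)/2 = 2.2 m; q_6 = 0.66 × 1.13 × 2.2 = 1.641 m³/s
w_7 = (11.7 − 10.2)/2 = 0.75 m; q_7 = 0.64 × 0.54 × 0.75 = 0.2592 m³/s
Q = Σ qᵢ = 10.67 m³/s

10.7 m³/s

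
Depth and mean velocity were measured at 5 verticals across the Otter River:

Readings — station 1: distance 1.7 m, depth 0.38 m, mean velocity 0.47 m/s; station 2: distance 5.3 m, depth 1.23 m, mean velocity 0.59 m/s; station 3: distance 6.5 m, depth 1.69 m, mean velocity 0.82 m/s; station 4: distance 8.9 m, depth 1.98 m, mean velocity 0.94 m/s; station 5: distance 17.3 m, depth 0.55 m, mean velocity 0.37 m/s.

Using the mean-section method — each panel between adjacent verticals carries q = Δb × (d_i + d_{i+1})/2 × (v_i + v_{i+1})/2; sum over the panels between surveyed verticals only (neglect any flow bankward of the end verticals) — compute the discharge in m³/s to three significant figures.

13.6 m³/s

Panel 1-2: Δb = 3.6 m, d̄ = (0.38+1.23)/2 = 0.805, v̄ = (0.47+0.59)/2 = 0.53 → q = 3.6×0.805×0.53 = 1.536 m³/s
Panel 2-3: Δb = 1.2 m, d̄ = (1.23+1.69)/2 = 1.46, v̄ = (0.59+0.82)/2 = 0.705 → q = 1.2×1.46×0.705 = 1.235 m³/s
Panel 3-4: Δb = 2.4 m, d̄ = (1.69+1.98)/2 = 1.835, v̄ = (0.82+0.94)/2 = 0.88 → q = 2.4×1.835×0.88 = 3.876 m³/s
Panel 4-5: Δb = 8.4 m, d̄ = (1.98+0.55)/2 = 1.265, v̄ = (0.94+0.37)/2 = 0.655 → q = 8.4×1.265×0.655 = 6.960 m³/s
Q = Σ q = 13.61 m³/s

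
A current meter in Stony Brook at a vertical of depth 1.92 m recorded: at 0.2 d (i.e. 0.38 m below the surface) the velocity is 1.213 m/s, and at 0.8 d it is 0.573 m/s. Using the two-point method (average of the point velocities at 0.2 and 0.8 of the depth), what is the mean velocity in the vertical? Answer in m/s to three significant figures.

0.893 m/s

v̄ = (1.213 + 0.573) / 2 = 0.8930 m/s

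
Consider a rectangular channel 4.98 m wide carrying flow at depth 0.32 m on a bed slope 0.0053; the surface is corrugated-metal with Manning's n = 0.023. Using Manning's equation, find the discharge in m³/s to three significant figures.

A = b·y = 4.98 × 0.32 = 1.594 m²
P = b + 2y = 4.98 + 2×0.32 = 5.620 m
R = A/P = 1.594/5.620 = 0.2836 m
Q = (1/n)·A·R^(2/3)·S^(1/2) = (1/0.023) × 1.594 × 0.2836^(2/3) × 0.0053^(1/2) = 2.177 m³/s

2.18 m³/s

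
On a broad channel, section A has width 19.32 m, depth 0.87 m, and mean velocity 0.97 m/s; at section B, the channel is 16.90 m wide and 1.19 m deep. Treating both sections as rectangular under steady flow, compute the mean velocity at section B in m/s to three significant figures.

Q = A₁V₁ = (19.32×0.87) × 0.97 = 16.30 m³/s
A₂ = 16.90 × 1.19 = 20.11 m²
V₂ = Q/A₂ = 16.30/20.11 = 0.8107 m/s

0.811 m/s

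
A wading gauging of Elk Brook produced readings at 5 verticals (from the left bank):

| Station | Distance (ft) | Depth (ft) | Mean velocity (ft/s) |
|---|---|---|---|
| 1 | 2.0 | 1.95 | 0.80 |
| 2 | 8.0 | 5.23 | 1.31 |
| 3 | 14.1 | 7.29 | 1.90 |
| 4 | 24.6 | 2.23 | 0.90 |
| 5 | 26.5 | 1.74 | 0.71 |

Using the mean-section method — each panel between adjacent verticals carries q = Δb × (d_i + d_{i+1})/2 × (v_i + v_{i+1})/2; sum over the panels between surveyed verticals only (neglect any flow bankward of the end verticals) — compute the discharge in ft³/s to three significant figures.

Panel 1-2: Δb = 6 ft, d̄ = (1.95+5.23)/2 = 3.59, v̄ = (0.80+1.31)/2 = 1.055 → q = 6×3.59×1.055 = 22.72 ft³/s
Panel 2-3: Δb = 6.1 ft, d̄ = (5.23+7.29)/2 = 6.26, v̄ = (1.31+1.90)/2 = 1.605 → q = 6.1×6.26×1.605 = 61.29 ft³/s
Panel 3-4: Δb = 10.5 ft, d̄ = (7.29+2.23)/2 = 4.76, v̄ = (1.90+0.90)/2 = 1.4 → q = 10.5×4.76×1.4 = 69.97 ft³/s
Panel 4-5: Δb = 1.9 ft, d̄ = (2.23+1.74)/2 = 1.985, v̄ = (0.90+0.71)/2 = 0.805 → q = 1.9×1.985×0.805 = 3.036 ft³/s
Q = Σ q = 157.0 ft³/s

157 ft³/s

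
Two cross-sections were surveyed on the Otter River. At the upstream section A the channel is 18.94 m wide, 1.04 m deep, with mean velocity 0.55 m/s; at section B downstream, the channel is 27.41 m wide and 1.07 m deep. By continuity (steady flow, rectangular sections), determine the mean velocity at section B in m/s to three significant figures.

Q = A₁V₁ = (18.94×1.04) × 0.55 = 10.83 m³/s
A₂ = 27.41 × 1.07 = 29.33 m²
V₂ = Q/A₂ = 10.83/29.33 = 0.3694 m/s

0.369 m/s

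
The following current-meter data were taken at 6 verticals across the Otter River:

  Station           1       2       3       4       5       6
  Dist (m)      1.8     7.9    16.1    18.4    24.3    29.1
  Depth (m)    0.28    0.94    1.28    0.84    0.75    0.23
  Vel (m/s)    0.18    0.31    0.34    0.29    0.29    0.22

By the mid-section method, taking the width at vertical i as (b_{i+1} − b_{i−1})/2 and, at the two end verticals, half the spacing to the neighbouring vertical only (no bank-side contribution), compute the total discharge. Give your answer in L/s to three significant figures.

w_1 = (7.9 − 1.8)/2 = 3.05 m; q_1 = 0.18 × 0.28 × 3.05 = 0.1537 m³/s
w_2 = (16.1 − 1.8)/2 = 7.15 m; q_2 = 0.31 × 0.94 × 7.15 = 2.084 m³/s
w_3 = (18.4 − 7.9)/2 = 5.25 m; q_3 = 0.34 × 1.28 × 5.25 = 2.285 m³/s
w_4 = (24.3 − 16.1)/2 = 4.1 m; q_4 = 0.29 × 0.84 × 4.1 = 0.9988 m³/s
w_5 = (29.1 − 18.4)/2 = 5.35 m; q_5 = 0.29 × 0.75 × 5.35 = 1.164 m³/s
w_6 = (29.1 − 24.3)/2 = 2.4 m; q_6 = 0.22 × 0.23 × 2.4 = 0.1214 m³/s
Q = Σ qᵢ = 6.806 m³/s
= 6.806 × 1000 = 6806 L/s

6810 L/s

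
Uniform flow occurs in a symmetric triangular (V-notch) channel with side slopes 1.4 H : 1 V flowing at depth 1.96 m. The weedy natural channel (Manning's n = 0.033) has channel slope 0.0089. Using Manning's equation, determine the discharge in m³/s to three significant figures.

13.2 m³/s

A = z·y² = 1.4×1.96² = 5.378 m²
P = 2y√(1+z²) = 2×1.96×√(1+1.4²) = 6.744 m
R = A/P = 5.378/6.744 = 0.7975 m
Q = (1/n)·A·R^(2/3)·S^(1/2) = (1/0.033) × 5.378 × 0.7975^(2/3) × 0.0089^(1/2) = 13.22 m³/s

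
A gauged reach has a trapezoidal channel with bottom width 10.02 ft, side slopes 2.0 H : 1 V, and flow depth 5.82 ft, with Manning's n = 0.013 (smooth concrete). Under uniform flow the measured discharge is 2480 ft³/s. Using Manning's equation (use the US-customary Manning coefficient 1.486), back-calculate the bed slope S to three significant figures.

A = (b + z·y)·y = (10.02 + 2.0×5.82)×5.82 = 126.1 ft²
P = b + 2y√(1+z²) = 10.02 + 2×5.82×√(1+2.0²) = 36.05 ft
R = A/P = 126.1/36.05 = 3.497 ft
S = (Q·n / (1.486·A·R^(2/3)))² = (2480×0.013 / (1.486×126.1×2.304))² = 0.005580

0.00558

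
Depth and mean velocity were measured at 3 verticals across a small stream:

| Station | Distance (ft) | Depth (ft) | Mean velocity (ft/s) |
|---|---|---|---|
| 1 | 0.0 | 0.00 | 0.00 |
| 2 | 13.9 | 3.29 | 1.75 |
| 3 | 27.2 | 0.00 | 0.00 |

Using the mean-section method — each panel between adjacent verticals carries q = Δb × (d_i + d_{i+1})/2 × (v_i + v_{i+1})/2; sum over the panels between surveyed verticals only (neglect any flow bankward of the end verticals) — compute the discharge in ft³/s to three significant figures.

Panel 1-2: Δb = 13.9 ft, d̄ = (0.00+3.29)/2 = 1.645, v̄ = (0.00+1.75)/2 = 0.875 → q = 13.9×1.645×0.875 = 20.01 ft³/s
Panel 2-3: Δb = 13.3 ft, d̄ = (3.29+0.00)/2 = 1.645, v̄ = (1.75+0.00)/2 = 0.875 → q = 13.3×1.645×0.875 = 19.14 ft³/s
Q = Σ q = 39.15 ft³/s

39.2 ft³/s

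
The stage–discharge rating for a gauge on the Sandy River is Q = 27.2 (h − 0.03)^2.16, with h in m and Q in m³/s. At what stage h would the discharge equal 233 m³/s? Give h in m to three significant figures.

h − h₀ = (Q/C)^(1/b) = (233/27.2)^(1/2.16) = 2.703 m
h = 0.03 + 2.703 = 2.733 m

2.73 m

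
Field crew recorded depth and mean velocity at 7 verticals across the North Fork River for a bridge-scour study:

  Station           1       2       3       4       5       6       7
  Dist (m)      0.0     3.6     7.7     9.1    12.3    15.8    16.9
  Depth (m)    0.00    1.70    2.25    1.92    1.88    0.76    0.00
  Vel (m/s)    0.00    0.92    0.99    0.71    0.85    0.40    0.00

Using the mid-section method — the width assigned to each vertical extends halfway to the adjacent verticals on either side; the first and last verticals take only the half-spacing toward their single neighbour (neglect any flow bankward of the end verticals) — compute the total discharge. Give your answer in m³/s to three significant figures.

w_2 = (7.7 − 0.0)/2 = 3.85 m; q_2 = 0.92 × 1.70 × 3.85 = 6.021 m³/s
w_3 = (9.1 − 3.6)/2 = 2.75 m; q_3 = 0.99 × 2.25 × 2.75 = 6.126 m³/s
w_4 = (12.3 − 7.7)/2 = 2.3 m; q_4 = 0.71 × 1.92 × 2.3 = 3.135 m³/s
w_5 = (15.8 − 9.1)/2 = 3.35 m; q_5 = 0.85 × 1.88 × 3.35 = 5.353 m³/s
w_6 = (16.9 − 12.3)/2 = 2.3 m; q_6 = 0.40 × 0.76 × 2.3 = 0.6992 m³/s
Stations 1, 7 contribute zero (depth or velocity is 0).
Q = Σ qᵢ = 21.33 m³/s

21.3 m³/s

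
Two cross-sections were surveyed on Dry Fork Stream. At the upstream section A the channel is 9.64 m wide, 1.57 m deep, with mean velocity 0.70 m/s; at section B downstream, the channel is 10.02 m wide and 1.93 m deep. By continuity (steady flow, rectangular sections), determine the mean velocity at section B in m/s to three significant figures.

Q = A₁V₁ = (9.64×1.57) × 0.70 = 10.59 m³/s
A₂ = 10.02 × 1.93 = 19.34 m²
V₂ = Q/A₂ = 10.59/19.34 = 0.5478 m/s

0.548 m/s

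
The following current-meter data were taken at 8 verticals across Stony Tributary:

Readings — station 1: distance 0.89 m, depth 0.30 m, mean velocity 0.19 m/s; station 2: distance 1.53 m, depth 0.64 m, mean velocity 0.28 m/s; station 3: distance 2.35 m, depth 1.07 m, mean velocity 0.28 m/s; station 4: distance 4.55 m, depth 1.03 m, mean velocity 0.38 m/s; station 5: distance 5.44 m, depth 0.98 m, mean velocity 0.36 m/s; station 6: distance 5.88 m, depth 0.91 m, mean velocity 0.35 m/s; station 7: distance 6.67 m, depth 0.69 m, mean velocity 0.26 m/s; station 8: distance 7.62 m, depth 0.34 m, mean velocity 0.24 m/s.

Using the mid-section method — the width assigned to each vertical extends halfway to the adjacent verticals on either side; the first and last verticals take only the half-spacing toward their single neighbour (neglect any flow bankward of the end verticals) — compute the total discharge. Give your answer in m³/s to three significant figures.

w_1 = (1.53 − 0.89)/2 = 0.32 m; q_1 = 0.19 × 0.30 × 0.32 = 0.01824 m³/s
w_2 = (2.35 − 0.89)/2 = 0.73 m; q_2 = 0.28 × 0.64 × 0.73 = 0.1308 m³/s
w_3 = (4.55 − 1.53)/2 = 1.51 m; q_3 = 0.28 × 1.07 × 1.51 = 0.4524 m³/s
w_4 = (5.44 − 2.35)/2 = 1.545 m; q_4 = 0.38 × 1.03 × 1.545 = 0.6047 m³/s
w_5 = (5.88 − 4.55)/2 = 0.665 m; q_5 = 0.36 × 0.98 × 0.665 = 0.2346 m³/s
w_6 = (6.67 − 5.44)/2 = 0.615 m; q_6 = 0.35 × 0.91 × 0.615 = 0.1959 m³/s
w_7 = (7.62 − 5.88)/2 = 0.87 m; q_7 = 0.26 × 0.69 × 0.87 = 0.1561 m³/s
w_8 = (7.62 − 6.67)/2 = 0.475 m; q_8 = 0.24 × 0.34 × 0.475 = 0.03876 m³/s
Q = Σ qᵢ = 1.831 m³/s

1.83 m³/s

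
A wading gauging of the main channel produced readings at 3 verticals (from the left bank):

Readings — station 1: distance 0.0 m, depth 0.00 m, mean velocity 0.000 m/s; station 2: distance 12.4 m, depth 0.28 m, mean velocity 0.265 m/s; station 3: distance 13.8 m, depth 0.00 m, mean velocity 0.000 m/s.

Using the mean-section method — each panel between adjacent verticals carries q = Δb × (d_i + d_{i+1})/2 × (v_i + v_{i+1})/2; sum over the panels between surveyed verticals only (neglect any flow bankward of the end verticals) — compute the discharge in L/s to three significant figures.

256 L/s

Panel 1-2: Δb = 12.4 m, d̄ = (0.00+0.28)/2 = 0.14, v̄ = (0.000+0.265)/2 = 0.1325 → q = 12.4×0.14×0.1325 = 0.2300 m³/s
Panel 2-3: Δb = 1.4 m, d̄ = (0.28+0.00)/2 = 0.14, v̄ = (0.265+0.000)/2 = 0.1325 → q = 1.4×0.14×0.1325 = 0.02597 m³/s
Q = Σ q = 0.2560 m³/s
= 0.2560 × 1000 = 256.0 L/s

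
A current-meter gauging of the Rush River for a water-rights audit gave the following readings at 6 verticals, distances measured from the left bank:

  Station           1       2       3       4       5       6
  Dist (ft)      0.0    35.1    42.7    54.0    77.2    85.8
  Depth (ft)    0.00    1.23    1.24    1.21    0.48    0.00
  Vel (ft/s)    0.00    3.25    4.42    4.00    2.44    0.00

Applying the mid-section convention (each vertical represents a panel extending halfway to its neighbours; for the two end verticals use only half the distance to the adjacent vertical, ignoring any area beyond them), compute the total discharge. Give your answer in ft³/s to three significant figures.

w_2 = (42.7 − 0.0)/2 = 21.35 ft; q_2 = 3.25 × 1.23 × 21.35 = 85.35 ft³/s
w_3 = (54.0 − 35.1)/2 = 9.45 ft; q_3 = 4.42 × 1.24 × 9.45 = 51.79 ft³/s
w_4 = (77.2 − 42.7)/2 = 17.25 ft; q_4 = 4.00 × 1.21 × 17.25 = 83.49 ft³/s
w_5 = (85.8 − 54.0)/2 = 15.9 ft; q_5 = 2.44 × 0.48 × 15.9 = 18.62 ft³/s
Stations 1, 6 contribute zero (depth or velocity is 0).
Q = Σ qᵢ = 239.3 ft³/s

239 ft³/s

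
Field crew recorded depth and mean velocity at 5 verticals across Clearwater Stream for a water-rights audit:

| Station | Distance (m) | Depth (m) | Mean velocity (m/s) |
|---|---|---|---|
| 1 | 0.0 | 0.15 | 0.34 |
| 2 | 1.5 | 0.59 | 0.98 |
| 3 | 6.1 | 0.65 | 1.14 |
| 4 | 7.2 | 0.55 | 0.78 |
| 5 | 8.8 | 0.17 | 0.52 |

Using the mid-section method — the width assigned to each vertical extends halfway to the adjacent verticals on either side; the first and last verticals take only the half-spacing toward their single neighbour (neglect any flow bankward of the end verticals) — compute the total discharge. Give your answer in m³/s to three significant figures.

w_1 = (1.5 − 0.0)/2 = 0.75 m; q_1 = 0.34 × 0.15 × 0.75 = 0.03825 m³/s
w_2 = (6.1 − 0.0)/2 = 3.05 m; q_2 = 0.98 × 0.59 × 3.05 = 1.764 m³/s
w_3 = (7.2 − 1.5)/2 = 2.85 m; q_3 = 1.14 × 0.65 × 2.85 = 2.112 m³/s
w_4 = (8.8 − 6.1)/2 = 1.35 m; q_4 = 0.78 × 0.55 × 1.35 = 0.5792 m³/s
w_5 = (8.8 − 7.2)/2 = 0.8 m; q_5 = 0.52 × 0.17 × 0.8 = 0.07072 m³/s
Q = Σ qᵢ = 4.563 m³/s

4.56 m³/s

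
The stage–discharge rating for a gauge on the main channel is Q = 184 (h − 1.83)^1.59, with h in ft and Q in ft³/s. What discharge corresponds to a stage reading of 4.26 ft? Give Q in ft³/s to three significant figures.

Q = 184 × (4.26 − 1.83)^1.59 = 184 × 2.43^1.59 = 755.0 ft³/s

755 ft³/s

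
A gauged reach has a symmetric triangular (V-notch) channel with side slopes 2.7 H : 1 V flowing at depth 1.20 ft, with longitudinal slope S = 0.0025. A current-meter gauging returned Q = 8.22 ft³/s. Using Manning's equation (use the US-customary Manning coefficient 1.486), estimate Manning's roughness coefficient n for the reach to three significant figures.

0.0240

A = z·y² = 2.7×1.20² = 3.888 ft²
P = 2y√(1+z²) = 2×1.20×√(1+2.7²) = 6.910 ft
R = A/P = 3.888/6.910 = 0.5626 ft
n = (1.486/Q)·A·R^(2/3)·S^(1/2) = (1.486/8.22) × 3.888 × 0.6815 × 0.05000 = 0.02395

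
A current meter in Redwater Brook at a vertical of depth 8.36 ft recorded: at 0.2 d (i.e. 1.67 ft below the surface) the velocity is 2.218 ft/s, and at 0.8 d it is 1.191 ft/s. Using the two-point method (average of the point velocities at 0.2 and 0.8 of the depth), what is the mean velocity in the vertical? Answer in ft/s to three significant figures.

1.70 ft/s

v̄ = (2.218 + 1.191) / 2 = 1.705 ft/s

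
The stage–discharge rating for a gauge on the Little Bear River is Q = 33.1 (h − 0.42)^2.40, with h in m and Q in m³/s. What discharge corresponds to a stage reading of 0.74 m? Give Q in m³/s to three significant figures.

2.15 m³/s

Q = 33.1 × (0.74 − 0.42)^2.40 = 33.1 × 0.32^2.40 = 2.149 m³/s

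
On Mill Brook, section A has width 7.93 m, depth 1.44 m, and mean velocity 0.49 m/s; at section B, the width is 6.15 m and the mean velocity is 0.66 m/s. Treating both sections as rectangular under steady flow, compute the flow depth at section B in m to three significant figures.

1.38 m

Q = A₁V₁ = (7.93×1.44) × 0.49 = 5.595 m³/s
d₂ = Q/(b₂ V₂) = 5.595/(6.15×0.66) = 1.379 m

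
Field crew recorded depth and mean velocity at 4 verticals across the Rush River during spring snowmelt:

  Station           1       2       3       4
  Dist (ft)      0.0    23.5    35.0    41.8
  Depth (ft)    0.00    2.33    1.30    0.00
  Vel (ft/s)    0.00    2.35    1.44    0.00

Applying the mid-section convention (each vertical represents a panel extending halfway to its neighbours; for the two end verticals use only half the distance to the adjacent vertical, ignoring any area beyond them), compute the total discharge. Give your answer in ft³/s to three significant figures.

w_2 = (35.0 − 0.0)/2 = 17.5 ft; q_2 = 2.35 × 2.33 × 17.5 = 95.82 ft³/s
w_3 = (41.8 − 23.5)/2 = 9.15 ft; q_3 = 1.44 × 1.30 × 9.15 = 17.13 ft³/s
Stations 1, 4 contribute zero (depth or velocity is 0).
Q = Σ qᵢ = 113.0 ft³/s

113 ft³/s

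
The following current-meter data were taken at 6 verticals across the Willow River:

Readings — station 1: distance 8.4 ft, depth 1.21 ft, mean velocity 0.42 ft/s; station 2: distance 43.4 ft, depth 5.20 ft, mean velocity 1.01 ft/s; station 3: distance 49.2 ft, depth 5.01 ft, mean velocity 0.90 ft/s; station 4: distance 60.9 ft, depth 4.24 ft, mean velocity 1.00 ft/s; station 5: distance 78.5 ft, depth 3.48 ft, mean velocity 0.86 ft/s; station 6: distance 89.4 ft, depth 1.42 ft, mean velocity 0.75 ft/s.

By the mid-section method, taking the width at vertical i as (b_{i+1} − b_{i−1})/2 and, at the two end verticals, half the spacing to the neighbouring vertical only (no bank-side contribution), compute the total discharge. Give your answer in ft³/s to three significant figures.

w_1 = (43.4 − 8.4)/2 = 17.5 ft; q_1 = 0.42 × 1.21 × 17.5 = 8.894 ft³/s
w_2 = (49.2 − 8.4)/2 = 20.4 ft; q_2 = 1.01 × 5.20 × 20.4 = 107.1 ft³/s
w_3 = (60.9 − 43.4)/2 = 8.75 ft; q_3 = 0.90 × 5.01 × 8.75 = 39.45 ft³/s
w_4 = (78.5 − 49.2)/2 = 14.65 ft; q_4 = 1.00 × 4.24 × 14.65 = 62.12 ft³/s
w_5 = (89.4 − 60.9)/2 = 14.25 ft; q_5 = 0.86 × 3.48 × 14.25 = 42.65 ft³/s
w_6 = (89.4 − 78.5)/2 = 5.45 ft; q_6 = 0.75 × 1.42 × 5.45 = 5.804 ft³/s
Q = Σ qᵢ = 266.1 ft³/s

266 ft³/s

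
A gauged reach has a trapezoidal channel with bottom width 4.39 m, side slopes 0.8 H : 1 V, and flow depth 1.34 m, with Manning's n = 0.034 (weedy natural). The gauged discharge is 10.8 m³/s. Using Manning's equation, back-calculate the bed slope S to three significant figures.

A = (b + z·y)·y = (4.39 + 0.8×1.34)×1.34 = 7.319 m²
P = b + 2y√(1+z²) = 4.39 + 2×1.34×√(1+0.8²) = 7.822 m
R = A/P = 7.319/7.822 = 0.9357 m
S = (Q·n / (1·A·R^(2/3)))² = (10.8×0.034 / (1×7.319×0.9567))² = 0.002750

0.00275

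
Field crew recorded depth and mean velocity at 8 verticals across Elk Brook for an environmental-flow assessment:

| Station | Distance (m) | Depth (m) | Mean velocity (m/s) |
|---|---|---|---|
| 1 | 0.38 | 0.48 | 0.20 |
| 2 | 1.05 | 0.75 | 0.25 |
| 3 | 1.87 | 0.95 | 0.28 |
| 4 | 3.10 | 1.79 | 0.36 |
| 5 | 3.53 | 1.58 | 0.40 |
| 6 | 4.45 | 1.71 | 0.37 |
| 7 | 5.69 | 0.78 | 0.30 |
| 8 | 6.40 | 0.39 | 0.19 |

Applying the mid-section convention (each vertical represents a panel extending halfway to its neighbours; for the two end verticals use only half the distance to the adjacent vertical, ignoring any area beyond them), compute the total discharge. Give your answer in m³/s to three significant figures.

w_1 = (1.05 − 0.38)/2 = 0.335 m; q_1 = 0.20 × 0.48 × 0.335 = 0.03216 m³/s
w_2 = (1.87 − 0.38)/2 = 0.745 m; q_2 = 0.25 × 0.75 × 0.745 = 0.1397 m³/s
w_3 = (3.10 − 1.05)/2 = 1.025 m; q_3 = 0.28 × 0.95 × 1.025 = 0.2727 m³/s
w_4 = (3.53 − 1.87)/2 = 0.83 m; q_4 = 0.36 × 1.79 × 0.83 = 0.5349 m³/s
w_5 = (4.45 − 3.10)/2 = 0.675 m; q_5 = 0.40 × 1.58 × 0.675 = 0.4266 m³/s
w_6 = (5.69 − 3.53)/2 = 1.08 m; q_6 = 0.37 × 1.71 × 1.08 = 0.6833 m³/s
w_7 = (6.40 − 4.45)/2 = 0.975 m; q_7 = 0.30 × 0.78 × 0.975 = 0.2282 m³/s
w_8 = (6.40 − 5.69)/2 = 0.355 m; q_8 = 0.19 × 0.39 × 0.355 = 0.02631 m³/s
Q = Σ qᵢ = 2.344 m³/s

2.34 m³/s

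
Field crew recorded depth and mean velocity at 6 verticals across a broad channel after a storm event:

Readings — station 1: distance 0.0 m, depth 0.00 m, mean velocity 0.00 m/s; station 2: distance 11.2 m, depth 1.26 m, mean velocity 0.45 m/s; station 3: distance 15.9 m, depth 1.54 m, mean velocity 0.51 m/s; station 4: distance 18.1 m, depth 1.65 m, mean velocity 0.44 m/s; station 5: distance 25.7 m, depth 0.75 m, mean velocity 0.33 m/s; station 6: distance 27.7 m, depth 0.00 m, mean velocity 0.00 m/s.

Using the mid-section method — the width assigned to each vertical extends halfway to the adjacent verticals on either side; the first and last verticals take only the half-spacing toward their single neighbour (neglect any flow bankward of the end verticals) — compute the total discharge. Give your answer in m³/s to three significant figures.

w_2 = (15.9 − 0.0)/2 = 7.95 m; q_2 = 0.45 × 1.26 × 7.95 = 4.508 m³/s
w_3 = (18.1 − 11.2)/2 = 3.45 m; q_3 = 0.51 × 1.54 × 3.45 = 2.710 m³/s
w_4 = (25.7 − 15.9)/2 = 4.9 m; q_4 = 0.44 × 1.65 × 4.9 = 3.557 m³/s
w_5 = (27.7 − 18.1)/2 = 4.8 m; q_5 = 0.33 × 0.75 × 4.8 = 1.188 m³/s
Stations 1, 6 contribute zero (depth or velocity is 0).
Q = Σ qᵢ = 11.96 m³/s

12.0 m³/s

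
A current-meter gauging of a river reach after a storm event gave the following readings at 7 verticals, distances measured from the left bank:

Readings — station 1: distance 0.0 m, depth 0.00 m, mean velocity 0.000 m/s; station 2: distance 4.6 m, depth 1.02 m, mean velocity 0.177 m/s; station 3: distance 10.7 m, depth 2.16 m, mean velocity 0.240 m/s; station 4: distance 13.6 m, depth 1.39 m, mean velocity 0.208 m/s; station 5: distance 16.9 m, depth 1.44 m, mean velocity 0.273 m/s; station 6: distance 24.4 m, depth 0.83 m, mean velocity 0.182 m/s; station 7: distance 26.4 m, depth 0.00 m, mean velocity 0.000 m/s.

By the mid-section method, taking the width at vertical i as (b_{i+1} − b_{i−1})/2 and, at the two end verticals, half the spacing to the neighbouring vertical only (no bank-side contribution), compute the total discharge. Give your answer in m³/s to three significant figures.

7.04 m³/s

w_2 = (10.7 − 0.0)/2 = 5.35 m; q_2 = 0.177 × 1.02 × 5.35 = 0.9659 m³/s
w_3 = (13.6 − 4.6)/2 = 4.5 m; q_3 = 0.240 × 2.16 × 4.5 = 2.333 m³/s
w_4 = (16.9 − 10.7)/2 = 3.1 m; q_4 = 0.208 × 1.39 × 3.1 = 0.8963 m³/s
w_5 = (24.4 − 13.6)/2 = 5.4 m; q_5 = 0.273 × 1.44 × 5.4 = 2.123 m³/s
w_6 = (26.4 − 16.9)/2 = 4.75 m; q_6 = 0.182 × 0.83 × 4.75 = 0.7175 m³/s
Stations 1, 7 contribute zero (depth or velocity is 0).
Q = Σ qᵢ = 7.035 m³/s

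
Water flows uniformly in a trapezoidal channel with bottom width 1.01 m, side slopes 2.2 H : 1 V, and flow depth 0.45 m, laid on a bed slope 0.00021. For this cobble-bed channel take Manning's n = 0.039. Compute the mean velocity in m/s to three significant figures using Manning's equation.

A = (b + z·y)·y = (1.01 + 2.2×0.45)×0.45 = 0.9000 m²
P = b + 2y√(1+z²) = 1.01 + 2×0.45×√(1+2.2²) = 3.185 m
R = A/P = 0.9000/3.185 = 0.2826 m
Q = (1/n)·A·R^(2/3)·S^(1/2) = (1/0.039) × 0.9000 × 0.2826^(2/3) × 0.00021^(1/2) = 0.1440 m³/s
V = Q/A = 0.1440/0.9000 = 0.1600 m/s

0.160 m/s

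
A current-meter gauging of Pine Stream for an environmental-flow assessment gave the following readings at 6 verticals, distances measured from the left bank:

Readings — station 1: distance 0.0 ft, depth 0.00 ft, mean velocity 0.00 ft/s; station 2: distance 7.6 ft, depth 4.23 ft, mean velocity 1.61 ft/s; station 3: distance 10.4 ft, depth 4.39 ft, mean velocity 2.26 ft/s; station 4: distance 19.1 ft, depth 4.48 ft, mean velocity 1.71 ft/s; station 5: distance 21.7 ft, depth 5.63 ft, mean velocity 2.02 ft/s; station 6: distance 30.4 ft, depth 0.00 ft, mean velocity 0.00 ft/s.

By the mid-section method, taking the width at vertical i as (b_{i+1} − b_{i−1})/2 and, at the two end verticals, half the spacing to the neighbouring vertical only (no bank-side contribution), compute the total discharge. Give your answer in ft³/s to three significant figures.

w_2 = (10.4 − 0.0)/2 = 5.2 ft; q_2 = 1.61 × 4.23 × 5.2 = 35.41 ft³/s
w_3 = (19.1 − 7.6)/2 = 5.75 ft; q_3 = 2.26 × 4.39 × 5.75 = 57.05 ft³/s
w_4 = (21.7 − 10.4)/2 = 5.65 ft; q_4 = 1.71 × 4.48 × 5.65 = 43.28 ft³/s
w_5 = (30.4 − 19.1)/2 = 5.65 ft; q_5 = 2.02 × 5.63 × 5.65 = 64.26 ft³/s
Stations 1, 6 contribute zero (depth or velocity is 0).
Q = Σ qᵢ = 200.0 ft³/s

200 ft³/s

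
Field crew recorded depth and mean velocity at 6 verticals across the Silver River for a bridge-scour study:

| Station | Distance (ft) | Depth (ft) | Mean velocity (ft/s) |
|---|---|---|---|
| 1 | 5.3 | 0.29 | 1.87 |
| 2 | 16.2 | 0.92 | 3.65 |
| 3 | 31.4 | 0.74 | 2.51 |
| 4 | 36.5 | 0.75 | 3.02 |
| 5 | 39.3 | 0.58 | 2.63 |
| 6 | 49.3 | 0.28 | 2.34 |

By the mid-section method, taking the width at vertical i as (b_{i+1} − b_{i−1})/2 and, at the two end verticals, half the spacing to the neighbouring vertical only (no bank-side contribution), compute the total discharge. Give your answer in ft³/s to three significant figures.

w_1 = (16.2 − 5.3)/2 = 5.45 ft; q_1 = 1.87 × 0.29 × 5.45 = 2.956 ft³/s
w_2 = (31.4 − 5.3)/2 = 13.05 ft; q_2 = 3.65 × 0.92 × 13.05 = 43.82 ft³/s
w_3 = (36.5 − 16.2)/2 = 10.15 ft; q_3 = 2.51 × 0.74 × 10.15 = 18.85 ft³/s
w_4 = (39.3 − 31.4)/2 = 3.95 ft; q_4 = 3.02 × 0.75 × 3.95 = 8.947 ft³/s
w_5 = (49.3 − 36.5)/2 = 6.4 ft; q_5 = 2.63 × 0.58 × 6.4 = 9.763 ft³/s
w_6 = (49.3 − 39.3)/2 = 5 ft; q_6 = 2.34 × 0.28 × 5 = 3.276 ft³/s
Q = Σ qᵢ = 87.62 ft³/s

87.6 ft³/s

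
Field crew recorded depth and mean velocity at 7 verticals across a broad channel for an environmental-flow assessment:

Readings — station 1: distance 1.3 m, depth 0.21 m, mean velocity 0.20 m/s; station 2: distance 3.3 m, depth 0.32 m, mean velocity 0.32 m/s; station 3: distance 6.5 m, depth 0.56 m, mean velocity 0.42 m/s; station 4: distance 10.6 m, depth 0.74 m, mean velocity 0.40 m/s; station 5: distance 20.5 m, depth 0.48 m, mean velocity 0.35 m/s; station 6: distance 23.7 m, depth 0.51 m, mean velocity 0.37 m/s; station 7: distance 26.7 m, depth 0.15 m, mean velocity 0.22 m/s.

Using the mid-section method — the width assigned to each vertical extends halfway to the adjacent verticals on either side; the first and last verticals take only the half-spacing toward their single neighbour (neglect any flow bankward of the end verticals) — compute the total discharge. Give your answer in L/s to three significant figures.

w_1 = (3.3 − 1.3)/2 = 1 m; q_1 = 0.20 × 0.21 × 1 = 0.04200 m³/s
w_2 = (6.5 − 1.3)/2 = 2.6 m; q_2 = 0.32 × 0.32 × 2.6 = 0.2662 m³/s
w_3 = (10.6 − 3.3)/2 = 3.65 m; q_3 = 0.42 × 0.56 × 3.65 = 0.8585 m³/s
w_4 = (20.5 − 6.5)/2 = 7 m; q_4 = 0.40 × 0.74 × 7 = 2.072 m³/s
w_5 = (23.7 − 10.6)/2 = 6.55 m; q_5 = 0.35 × 0.48 × 6.55 = 1.100 m³/s
w_6 = (26.7 − 20.5)/2 = 3.1 m; q_6 = 0.37 × 0.51 × 3.1 = 0.5850 m³/s
w_7 = (26.7 − 23.7)/2 = 1.5 m; q_7 = 0.22 × 0.15 × 1.5 = 0.04950 m³/s
Q = Σ qᵢ = 4.974 m³/s
= 4.974 × 1000 = 4974 L/s

4970 L/s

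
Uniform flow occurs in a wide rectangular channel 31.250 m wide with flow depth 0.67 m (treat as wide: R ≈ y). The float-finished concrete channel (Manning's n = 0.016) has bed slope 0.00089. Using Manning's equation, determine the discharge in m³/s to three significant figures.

A = b·y = 31.250 × 0.67 = 20.94 m²
Wide channel: R ≈ y = 0.67 m
Q = (1/n)·A·R^(2/3)·S^(1/2) = (1/0.016) × 20.94 × 0.6700^(2/3) × 0.00089^(1/2) = 29.89 m³/s

29.9 m³/s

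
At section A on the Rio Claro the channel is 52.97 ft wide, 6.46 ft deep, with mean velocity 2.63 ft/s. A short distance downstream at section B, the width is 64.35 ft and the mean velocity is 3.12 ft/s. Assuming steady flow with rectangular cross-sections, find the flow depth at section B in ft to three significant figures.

4.48 ft

Q = A₁V₁ = (52.97×6.46) × 2.63 = 899.9 ft³/s
d₂ = Q/(b₂ V₂) = 899.9/(64.35×3.12) = 4.482 ft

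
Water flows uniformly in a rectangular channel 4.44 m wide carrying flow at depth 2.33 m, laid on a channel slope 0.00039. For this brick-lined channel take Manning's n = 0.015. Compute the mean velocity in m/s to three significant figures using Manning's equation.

A = b·y = 4.44 × 2.33 = 10.35 m²
P = b + 2y = 4.44 + 2×2.33 = 9.100 m
R = A/P = 10.35/9.100 = 1.137 m
Q = (1/n)·A·R^(2/3)·S^(1/2) = (1/0.015) × 10.35 × 1.137^(2/3) × 0.00039^(1/2) = 14.84 m³/s
V = Q/A = 14.84/10.35 = 1.434 m/s

1.43 m/s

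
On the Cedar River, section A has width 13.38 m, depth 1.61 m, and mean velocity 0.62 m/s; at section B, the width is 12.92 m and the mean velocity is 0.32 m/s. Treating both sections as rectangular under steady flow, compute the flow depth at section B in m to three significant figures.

3.23 m

Q = A₁V₁ = (13.38×1.61) × 0.62 = 13.36 m³/s
d₂ = Q/(b₂ V₂) = 13.36/(12.92×0.32) = 3.230 m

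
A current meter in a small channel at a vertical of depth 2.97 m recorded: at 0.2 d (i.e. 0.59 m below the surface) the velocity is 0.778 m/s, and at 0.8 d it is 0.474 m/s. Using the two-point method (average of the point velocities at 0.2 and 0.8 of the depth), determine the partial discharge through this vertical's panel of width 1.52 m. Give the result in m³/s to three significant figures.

v̄ = (0.778 + 0.474) / 2 = 0.6260 m/s
q = v̄ × d × w = 0.6260 × 2.97 × 1.52 = 2.826 m³/s

2.83 m³/s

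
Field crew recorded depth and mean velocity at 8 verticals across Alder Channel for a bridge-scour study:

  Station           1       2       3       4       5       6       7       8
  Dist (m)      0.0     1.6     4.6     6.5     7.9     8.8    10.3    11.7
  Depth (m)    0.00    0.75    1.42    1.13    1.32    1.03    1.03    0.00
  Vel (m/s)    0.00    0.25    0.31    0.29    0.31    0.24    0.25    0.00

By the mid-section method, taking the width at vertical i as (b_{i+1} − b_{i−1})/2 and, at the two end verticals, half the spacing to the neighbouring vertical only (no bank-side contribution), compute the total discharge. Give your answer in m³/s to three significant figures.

w_2 = (4.6 − 0.0)/2 = 2.3 m; q_2 = 0.25 × 0.75 × 2.3 = 0.4313 m³/s
w_3 = (6.5 − 1.6)/2 = 2.45 m; q_3 = 0.31 × 1.42 × 2.45 = 1.078 m³/s
w_4 = (7.9 − 4.6)/2 = 1.65 m; q_4 = 0.29 × 1.13 × 1.65 = 0.5407 m³/s
w_5 = (8.8 − 6.5)/2 = 1.15 m; q_5 = 0.31 × 1.32 × 1.15 = 0.4706 m³/s
w_6 = (10.3 − 7.9)/2 = 1.2 m; q_6 = 0.24 × 1.03 × 1.2 = 0.2966 m³/s
w_7 = (11.7 − 8.8)/2 = 1.45 m; q_7 = 0.25 × 1.03 × 1.45 = 0.3734 m³/s
Stations 1, 8 contribute zero (depth or velocity is 0).
Q = Σ qᵢ = 3.191 m³/s

3.19 m³/s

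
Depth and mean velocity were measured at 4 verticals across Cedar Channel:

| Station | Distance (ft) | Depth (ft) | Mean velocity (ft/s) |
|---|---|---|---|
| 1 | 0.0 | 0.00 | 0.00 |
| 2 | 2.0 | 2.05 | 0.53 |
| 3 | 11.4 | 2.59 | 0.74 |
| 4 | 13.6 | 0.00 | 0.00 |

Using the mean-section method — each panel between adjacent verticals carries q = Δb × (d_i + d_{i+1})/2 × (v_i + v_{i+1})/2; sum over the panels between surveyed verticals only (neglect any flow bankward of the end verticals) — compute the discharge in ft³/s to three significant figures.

Panel 1-2: Δb = 2 ft, d̄ = (0.00+2.05)/2 = 1.025, v̄ = (0.00+0.53)/2 = 0.265 → q = 2×1.025×0.265 = 0.5433 ft³/s
Panel 2-3: Δb = 9.4 ft, d̄ = (2.05+2.59)/2 = 2.32, v̄ = (0.53+0.74)/2 = 0.635 → q = 9.4×2.32×0.635 = 13.85 ft³/s
Panel 3-4: Δb = 2.2 ft, d̄ = (2.59+0.00)/2 = 1.295, v̄ = (0.74+0.00)/2 = 0.37 → q = 2.2×1.295×0.37 = 1.054 ft³/s
Q = Σ q = 15.45 ft³/s

15.4 ft³/s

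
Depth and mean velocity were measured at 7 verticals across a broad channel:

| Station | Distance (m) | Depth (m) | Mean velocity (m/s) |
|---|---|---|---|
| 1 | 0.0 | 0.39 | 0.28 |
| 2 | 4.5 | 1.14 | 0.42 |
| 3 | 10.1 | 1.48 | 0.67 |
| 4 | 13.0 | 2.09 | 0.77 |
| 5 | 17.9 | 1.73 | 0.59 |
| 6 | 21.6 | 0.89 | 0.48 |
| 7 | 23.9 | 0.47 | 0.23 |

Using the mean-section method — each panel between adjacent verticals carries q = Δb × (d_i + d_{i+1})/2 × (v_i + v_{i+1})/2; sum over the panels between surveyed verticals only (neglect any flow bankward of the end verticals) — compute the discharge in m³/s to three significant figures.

18.4 m³/s

Panel 1-2: Δb = 4.5 m, d̄ = (0.39+1.14)/2 = 0.765, v̄ = (0.28+0.42)/2 = 0.35 → q = 4.5×0.765×0.35 = 1.205 m³/s
Panel 2-3: Δb = 5.6 m, d̄ = (1.14+1.48)/2 = 1.31, v̄ = (0.42+0.67)/2 = 0.545 → q = 5.6×1.31×0.545 = 3.998 m³/s
Panel 3-4: Δb = 2.9 m, d̄ = (1.48+2.09)/2 = 1.785, v̄ = (0.67+0.77)/2 = 0.72 → q = 2.9×1.785×0.72 = 3.727 m³/s
Panel 4-5: Δb = 4.9 m, d̄ = (2.09+1.73)/2 = 1.91, v̄ = (0.77+0.59)/2 = 0.68 → q = 4.9×1.91×0.68 = 6.364 m³/s
Panel 5-6: Δb = 3.7 m, d̄ = (1.73+0.89)/2 = 1.31, v̄ = (0.59+0.48)/2 = 0.535 → q = 3.7×1.31×0.535 = 2.593 m³/s
Panel 6-7: Δb = 2.3 m, d̄ = (0.89+0.47)/2 = 0.68, v̄ = (0.48+0.23)/2 = 0.355 → q = 2.3×0.68×0.355 = 0.5552 m³/s
Q = Σ q = 18.44 m³/s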